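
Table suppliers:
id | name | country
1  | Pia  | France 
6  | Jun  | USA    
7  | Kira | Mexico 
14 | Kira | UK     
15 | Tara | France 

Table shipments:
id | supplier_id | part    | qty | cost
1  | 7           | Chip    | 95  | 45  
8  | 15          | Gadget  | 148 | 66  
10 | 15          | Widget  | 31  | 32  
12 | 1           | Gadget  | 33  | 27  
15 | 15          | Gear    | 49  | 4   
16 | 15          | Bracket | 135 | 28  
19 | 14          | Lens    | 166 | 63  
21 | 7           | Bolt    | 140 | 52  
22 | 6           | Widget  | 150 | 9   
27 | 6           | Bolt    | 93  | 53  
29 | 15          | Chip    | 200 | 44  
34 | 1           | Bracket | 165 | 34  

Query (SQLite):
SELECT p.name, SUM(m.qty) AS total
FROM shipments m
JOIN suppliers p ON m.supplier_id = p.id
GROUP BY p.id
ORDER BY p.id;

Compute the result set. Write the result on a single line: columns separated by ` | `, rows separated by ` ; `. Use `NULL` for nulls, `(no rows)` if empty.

Join each shipments row to its suppliers via supplier_id.
Group joined rows by suppliers.id; compute SUM(m.qty) per group.
  1: ids {12, 34} → SUM(m.qty)=198
  6: ids {22, 27} → SUM(m.qty)=243
  7: ids {1, 21} → SUM(m.qty)=235
  14: ids {19} → SUM(m.qty)=166
  15: ids {8, 10, 15, 16, 29} → SUM(m.qty)=563

Pia | 198 ; Jun | 243 ; Kira | 235 ; Kira | 166 ; Tara | 563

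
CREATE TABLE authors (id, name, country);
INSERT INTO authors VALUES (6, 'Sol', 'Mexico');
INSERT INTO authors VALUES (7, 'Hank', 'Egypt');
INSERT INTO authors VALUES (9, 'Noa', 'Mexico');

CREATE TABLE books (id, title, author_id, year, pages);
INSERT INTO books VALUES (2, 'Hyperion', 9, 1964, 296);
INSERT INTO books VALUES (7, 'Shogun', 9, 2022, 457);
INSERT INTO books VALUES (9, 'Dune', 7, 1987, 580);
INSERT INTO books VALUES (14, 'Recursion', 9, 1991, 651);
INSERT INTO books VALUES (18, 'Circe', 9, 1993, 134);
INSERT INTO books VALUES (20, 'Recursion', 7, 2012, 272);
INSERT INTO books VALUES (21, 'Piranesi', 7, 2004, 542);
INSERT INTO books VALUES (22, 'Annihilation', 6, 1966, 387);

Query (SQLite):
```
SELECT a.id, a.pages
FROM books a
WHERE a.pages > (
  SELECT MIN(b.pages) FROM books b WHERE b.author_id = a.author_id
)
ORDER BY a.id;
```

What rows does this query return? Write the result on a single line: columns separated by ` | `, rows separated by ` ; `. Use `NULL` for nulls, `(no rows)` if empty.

2 | 296 ; 7 | 457 ; 9 | 580 ; 14 | 651 ; 21 | 542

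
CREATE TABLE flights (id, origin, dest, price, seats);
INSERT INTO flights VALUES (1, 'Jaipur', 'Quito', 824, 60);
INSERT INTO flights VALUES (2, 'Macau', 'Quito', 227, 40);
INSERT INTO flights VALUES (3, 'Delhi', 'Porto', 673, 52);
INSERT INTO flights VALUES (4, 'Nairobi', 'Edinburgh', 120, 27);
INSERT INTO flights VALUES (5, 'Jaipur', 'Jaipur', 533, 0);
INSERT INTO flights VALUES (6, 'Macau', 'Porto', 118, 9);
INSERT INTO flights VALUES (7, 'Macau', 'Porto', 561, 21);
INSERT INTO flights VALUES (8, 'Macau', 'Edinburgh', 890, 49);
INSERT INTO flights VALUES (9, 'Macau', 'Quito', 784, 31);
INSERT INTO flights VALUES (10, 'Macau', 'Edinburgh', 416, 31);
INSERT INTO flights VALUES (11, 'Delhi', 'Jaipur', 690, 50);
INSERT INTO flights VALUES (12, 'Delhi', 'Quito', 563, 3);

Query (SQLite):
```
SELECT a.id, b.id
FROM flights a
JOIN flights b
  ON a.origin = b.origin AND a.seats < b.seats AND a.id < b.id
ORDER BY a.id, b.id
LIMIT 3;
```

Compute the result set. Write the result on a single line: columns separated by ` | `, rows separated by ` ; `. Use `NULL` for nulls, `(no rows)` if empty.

2 | 8 ; 6 | 7 ; 6 | 8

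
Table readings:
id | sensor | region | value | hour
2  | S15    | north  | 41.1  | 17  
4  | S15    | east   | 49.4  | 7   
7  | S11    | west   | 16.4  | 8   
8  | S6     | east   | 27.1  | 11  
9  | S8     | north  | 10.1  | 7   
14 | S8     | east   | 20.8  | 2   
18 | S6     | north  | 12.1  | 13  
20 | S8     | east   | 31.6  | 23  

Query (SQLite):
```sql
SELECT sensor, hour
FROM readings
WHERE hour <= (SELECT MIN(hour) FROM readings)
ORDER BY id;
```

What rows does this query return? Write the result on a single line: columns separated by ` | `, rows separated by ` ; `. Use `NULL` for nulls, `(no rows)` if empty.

S8 | 2

Scalar subquery: MIN(hour) over all readings rows = 2.
Keep rows where hour <= that value.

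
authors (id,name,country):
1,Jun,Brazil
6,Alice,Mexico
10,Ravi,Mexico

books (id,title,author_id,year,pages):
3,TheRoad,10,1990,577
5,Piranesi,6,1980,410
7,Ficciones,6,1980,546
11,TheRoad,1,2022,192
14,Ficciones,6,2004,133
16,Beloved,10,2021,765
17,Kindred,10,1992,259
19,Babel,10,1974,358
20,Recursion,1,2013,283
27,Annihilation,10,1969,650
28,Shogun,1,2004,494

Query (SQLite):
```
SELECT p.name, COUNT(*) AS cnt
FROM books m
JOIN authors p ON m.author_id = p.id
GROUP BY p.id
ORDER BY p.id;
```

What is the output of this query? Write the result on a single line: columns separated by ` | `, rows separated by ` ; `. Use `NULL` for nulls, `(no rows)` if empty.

Jun | 3 ; Alice | 3 ; Ravi | 5

Join each books row to its authors via author_id.
Group joined rows by authors.id; compute COUNT(*) per group.
  1: ids {11, 20, 28} → COUNT(*)=3
  6: ids {5, 7, 14} → COUNT(*)=3
  10: ids {3, 16, 17, 19, 27} → COUNT(*)=5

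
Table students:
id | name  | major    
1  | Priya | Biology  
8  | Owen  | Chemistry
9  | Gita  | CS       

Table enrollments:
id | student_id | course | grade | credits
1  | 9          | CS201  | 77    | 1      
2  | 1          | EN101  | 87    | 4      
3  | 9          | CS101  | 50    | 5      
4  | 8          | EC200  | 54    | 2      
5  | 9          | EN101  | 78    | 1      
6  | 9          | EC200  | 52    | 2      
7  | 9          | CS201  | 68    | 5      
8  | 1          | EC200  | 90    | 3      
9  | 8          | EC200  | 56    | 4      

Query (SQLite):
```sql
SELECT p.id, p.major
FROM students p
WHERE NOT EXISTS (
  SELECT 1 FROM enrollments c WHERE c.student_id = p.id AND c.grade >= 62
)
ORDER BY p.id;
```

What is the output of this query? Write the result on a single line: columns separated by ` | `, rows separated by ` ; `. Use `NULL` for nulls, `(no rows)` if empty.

8 | Chemistry

For each students row, check whether any enrollments with matching student_id has grade >= 62.
Keep rows where that is false.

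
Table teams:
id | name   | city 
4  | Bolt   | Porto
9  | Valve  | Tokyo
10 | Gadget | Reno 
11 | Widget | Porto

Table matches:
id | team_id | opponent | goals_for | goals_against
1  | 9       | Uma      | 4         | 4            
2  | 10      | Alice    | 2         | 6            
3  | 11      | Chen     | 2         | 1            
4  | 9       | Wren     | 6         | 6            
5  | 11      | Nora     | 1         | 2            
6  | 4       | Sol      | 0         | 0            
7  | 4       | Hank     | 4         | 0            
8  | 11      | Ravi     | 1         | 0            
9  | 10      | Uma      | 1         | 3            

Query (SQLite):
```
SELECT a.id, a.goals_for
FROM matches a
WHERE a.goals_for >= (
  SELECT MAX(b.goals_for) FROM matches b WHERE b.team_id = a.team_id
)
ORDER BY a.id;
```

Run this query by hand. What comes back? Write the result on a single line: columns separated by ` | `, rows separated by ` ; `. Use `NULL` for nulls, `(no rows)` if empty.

2 | 2 ; 3 | 2 ; 4 | 6 ; 7 | 4

For each matches row a, compute MAX(goals_for) over rows sharing a.team_id.
Keep row a if a.goals_for >= that per-group MAX.
  team_id=4: MAX(goals_for) = 4
  team_id=9: MAX(goals_for) = 6
  team_id=10: MAX(goals_for) = 2
  team_id=11: MAX(goals_for) = 2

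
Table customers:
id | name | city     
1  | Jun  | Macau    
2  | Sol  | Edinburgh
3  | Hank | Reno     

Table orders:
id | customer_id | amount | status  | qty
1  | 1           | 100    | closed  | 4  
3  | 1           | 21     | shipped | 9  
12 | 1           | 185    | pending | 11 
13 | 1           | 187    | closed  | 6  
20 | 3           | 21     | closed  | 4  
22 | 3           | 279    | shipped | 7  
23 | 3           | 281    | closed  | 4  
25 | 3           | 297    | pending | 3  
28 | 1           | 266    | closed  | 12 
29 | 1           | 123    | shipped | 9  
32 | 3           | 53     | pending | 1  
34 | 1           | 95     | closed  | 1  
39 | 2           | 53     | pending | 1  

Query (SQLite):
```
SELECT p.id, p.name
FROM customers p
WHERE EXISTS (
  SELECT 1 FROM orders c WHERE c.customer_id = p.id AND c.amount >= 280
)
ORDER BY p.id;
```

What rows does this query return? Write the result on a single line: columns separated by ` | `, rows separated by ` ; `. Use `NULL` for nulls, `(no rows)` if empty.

3 | Hank

For each customers row, check whether any orders with matching customer_id has amount >= 280.
Keep rows where that is true.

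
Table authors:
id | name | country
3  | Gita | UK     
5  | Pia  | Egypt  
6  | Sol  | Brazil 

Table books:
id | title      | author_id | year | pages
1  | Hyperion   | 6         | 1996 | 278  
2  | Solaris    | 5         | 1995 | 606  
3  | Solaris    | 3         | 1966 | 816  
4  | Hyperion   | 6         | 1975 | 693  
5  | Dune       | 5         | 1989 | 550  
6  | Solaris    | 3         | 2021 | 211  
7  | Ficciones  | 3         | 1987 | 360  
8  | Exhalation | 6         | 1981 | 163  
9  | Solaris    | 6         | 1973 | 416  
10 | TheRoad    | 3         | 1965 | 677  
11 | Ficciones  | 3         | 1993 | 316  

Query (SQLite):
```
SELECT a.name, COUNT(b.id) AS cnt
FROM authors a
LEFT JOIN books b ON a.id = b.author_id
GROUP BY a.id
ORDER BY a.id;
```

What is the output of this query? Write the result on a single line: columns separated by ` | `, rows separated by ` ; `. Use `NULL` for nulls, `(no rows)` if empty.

Gita | 5 ; Pia | 2 ; Sol | 4

LEFT JOIN keeps every authors row; unmatched ones get NULL for books columns.
Group by authors.id and compute COUNT(b.id). COUNT(col) of an all-NULL group is 0.
  3: ids {3, 6, 7, 10, 11} → COUNT(b.id)=5
  5: ids {2, 5} → COUNT(b.id)=2
  6: ids {1, 4, 8, 9} → COUNT(b.id)=4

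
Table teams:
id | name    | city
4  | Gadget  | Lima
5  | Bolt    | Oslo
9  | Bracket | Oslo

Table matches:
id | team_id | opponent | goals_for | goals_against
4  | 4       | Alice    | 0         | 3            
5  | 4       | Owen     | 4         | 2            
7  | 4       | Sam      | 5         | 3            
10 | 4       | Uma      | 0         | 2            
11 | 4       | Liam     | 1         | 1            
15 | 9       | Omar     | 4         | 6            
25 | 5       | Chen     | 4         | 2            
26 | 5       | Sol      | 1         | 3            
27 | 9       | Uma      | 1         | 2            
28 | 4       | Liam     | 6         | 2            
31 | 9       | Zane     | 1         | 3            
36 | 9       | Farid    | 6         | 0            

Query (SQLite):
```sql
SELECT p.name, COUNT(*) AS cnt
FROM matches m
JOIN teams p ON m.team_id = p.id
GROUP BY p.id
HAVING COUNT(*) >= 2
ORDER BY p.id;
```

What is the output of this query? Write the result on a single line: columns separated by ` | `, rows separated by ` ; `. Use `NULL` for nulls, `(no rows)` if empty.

Gadget | 6 ; Bolt | 2 ; Bracket | 4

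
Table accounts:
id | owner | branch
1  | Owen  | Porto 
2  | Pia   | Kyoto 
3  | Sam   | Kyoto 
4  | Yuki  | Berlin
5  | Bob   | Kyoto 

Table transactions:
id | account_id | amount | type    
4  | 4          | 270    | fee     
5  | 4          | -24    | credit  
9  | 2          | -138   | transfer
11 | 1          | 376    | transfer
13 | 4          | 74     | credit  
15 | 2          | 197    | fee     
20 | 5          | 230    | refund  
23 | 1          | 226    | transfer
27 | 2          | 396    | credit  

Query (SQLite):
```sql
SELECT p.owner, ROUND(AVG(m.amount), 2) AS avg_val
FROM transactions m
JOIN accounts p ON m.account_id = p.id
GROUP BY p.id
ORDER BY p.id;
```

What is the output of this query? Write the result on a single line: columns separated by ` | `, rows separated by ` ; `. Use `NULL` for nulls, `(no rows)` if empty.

Join each transactions row to its accounts via account_id.
Group joined rows by accounts.id; compute ROUND(AVG(m.amount), 2) per group.
  1: ids {11, 23} → ROUND(AVG(m.amount), 2)=301
  2: ids {9, 15, 27} → ROUND(AVG(m.amount), 2)=151.67
  4: ids {4, 5, 13} → ROUND(AVG(m.amount), 2)=106.67
  5: ids {20} → ROUND(AVG(m.amount), 2)=230

Owen | 301 ; Pia | 151.67 ; Yuki | 106.67 ; Bob | 230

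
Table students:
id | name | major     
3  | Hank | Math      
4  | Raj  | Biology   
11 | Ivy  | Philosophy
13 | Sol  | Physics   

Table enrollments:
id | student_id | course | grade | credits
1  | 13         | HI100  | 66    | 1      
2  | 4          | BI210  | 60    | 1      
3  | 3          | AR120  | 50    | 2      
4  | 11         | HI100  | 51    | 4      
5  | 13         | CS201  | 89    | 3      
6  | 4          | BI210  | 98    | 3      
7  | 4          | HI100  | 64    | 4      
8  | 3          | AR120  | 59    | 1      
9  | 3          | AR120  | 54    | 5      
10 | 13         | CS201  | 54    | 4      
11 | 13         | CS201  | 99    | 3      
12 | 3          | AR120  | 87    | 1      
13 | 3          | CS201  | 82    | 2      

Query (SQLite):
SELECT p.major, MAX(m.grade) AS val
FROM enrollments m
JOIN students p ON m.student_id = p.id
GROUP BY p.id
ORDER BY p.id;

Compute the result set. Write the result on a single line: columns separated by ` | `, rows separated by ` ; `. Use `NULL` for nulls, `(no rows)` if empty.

Math | 87 ; Biology | 98 ; Philosophy | 51 ; Physics | 99

Join each enrollments row to its students via student_id.
Group joined rows by students.id; compute MAX(m.grade) per group.
  3: ids {3, 8, 9, 12, 13} → MAX(m.grade)=87
  4: ids {2, 6, 7} → MAX(m.grade)=98
  11: ids {4} → MAX(m.grade)=51
  13: ids {1, 5, 10, 11} → MAX(m.grade)=99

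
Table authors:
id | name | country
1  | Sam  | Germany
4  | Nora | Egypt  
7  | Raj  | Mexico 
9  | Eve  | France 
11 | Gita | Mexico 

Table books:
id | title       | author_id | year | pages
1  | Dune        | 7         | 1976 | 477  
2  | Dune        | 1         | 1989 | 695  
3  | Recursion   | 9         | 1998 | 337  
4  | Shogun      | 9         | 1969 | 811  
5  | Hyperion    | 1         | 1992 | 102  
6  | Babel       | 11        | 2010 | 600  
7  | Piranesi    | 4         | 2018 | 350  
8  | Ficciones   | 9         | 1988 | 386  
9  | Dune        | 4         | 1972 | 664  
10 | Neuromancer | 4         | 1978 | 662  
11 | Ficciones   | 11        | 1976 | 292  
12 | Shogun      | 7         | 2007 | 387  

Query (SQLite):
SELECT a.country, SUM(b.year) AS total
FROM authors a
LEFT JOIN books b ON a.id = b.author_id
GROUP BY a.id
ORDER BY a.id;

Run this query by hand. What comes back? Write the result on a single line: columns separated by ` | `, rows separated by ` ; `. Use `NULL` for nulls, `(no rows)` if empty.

Germany | 3981 ; Egypt | 5968 ; Mexico | 3983 ; France | 5955 ; Mexico | 3986

LEFT JOIN keeps every authors row; unmatched ones get NULL for books columns.
Group by authors.id and compute SUM(b.year). SUM over an all-NULL group is NULL.
  1: ids {2, 5} → SUM(b.year)=3981
  4: ids {7, 9, 10} → SUM(b.year)=5968
  7: ids {1, 12} → SUM(b.year)=3983
  9: ids {3, 4, 8} → SUM(b.year)=5955
  11: ids {6, 11} → SUM(b.year)=3986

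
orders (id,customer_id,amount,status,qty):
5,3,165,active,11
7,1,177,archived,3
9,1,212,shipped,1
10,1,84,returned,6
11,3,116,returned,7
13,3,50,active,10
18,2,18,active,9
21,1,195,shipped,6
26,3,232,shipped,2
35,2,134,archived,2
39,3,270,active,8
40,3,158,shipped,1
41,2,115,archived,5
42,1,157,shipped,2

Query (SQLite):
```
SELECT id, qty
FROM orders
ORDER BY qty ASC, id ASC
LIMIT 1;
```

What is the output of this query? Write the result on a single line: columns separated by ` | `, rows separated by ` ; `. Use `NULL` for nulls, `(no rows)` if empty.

9 | 1

Sort by qty asc, tiebreak id asc: (1, id=9), (1, id=40), (2, id=26), (2, id=35) …. Take first 1.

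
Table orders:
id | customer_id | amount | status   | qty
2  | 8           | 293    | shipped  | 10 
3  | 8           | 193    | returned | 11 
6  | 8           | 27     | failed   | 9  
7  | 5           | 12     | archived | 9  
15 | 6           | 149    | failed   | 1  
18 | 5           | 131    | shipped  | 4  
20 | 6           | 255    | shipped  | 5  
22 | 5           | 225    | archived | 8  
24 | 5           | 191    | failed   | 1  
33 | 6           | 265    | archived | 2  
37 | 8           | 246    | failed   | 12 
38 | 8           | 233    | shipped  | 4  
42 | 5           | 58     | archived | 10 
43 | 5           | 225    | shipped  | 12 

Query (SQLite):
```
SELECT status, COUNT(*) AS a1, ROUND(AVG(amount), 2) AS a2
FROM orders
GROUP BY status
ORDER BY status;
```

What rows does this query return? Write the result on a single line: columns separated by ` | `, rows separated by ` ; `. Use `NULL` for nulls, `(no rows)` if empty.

archived | 4 | 140 ; failed | 4 | 153.25 ; returned | 1 | 193 ; shipped | 5 | 227.4

Group orders by status.
Per group compute: COUNT(*), ROUND(AVG(amount), 2).
  archived: ids {7, 22, 33, 42} → COUNT(*)=4, ROUND(AVG(amount), 2)=140
  failed: ids {6, 15, 24, 37} → COUNT(*)=4, ROUND(AVG(amount), 2)=153.25
  returned: ids {3} → COUNT(*)=1, ROUND(AVG(amount), 2)=193
  shipped: ids {2, 18, 20, 38, 43} → COUNT(*)=5, ROUND(AVG(amount), 2)=227.4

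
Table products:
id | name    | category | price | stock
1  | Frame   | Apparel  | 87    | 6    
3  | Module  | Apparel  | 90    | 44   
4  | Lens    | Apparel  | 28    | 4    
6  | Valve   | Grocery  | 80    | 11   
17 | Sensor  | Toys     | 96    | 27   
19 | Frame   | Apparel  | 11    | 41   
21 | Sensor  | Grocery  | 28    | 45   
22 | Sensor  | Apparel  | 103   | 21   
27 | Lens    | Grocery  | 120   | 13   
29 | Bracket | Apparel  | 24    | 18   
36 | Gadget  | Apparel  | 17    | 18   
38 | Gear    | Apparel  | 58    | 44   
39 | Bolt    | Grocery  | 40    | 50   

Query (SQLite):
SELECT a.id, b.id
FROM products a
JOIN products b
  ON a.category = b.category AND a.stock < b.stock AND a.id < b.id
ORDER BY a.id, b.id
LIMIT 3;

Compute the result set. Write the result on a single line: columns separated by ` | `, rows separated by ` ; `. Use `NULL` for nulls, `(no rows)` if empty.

1 | 3 ; 1 | 19 ; 1 | 22

Pairs (a,b) with same category, a.stock < b.stock, a.id < b.id.
category groups: Apparel:{1,3,4,19,22,29,36,38} Grocery:{6,21,27,39} Toys:{17}
Ordered by (a.id, b.id); first 3.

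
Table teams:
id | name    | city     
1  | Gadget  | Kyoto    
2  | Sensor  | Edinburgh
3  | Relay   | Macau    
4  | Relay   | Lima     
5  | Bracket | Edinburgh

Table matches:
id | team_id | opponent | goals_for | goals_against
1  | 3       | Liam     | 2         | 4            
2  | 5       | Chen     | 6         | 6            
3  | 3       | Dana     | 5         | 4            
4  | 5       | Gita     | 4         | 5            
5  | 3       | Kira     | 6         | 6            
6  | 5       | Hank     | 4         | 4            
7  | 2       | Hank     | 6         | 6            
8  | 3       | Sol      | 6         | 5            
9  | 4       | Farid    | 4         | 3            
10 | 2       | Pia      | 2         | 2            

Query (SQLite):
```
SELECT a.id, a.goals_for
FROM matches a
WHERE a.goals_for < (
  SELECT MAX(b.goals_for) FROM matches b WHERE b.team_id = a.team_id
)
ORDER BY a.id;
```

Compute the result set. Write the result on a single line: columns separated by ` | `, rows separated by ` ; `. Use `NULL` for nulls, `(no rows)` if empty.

1 | 2 ; 3 | 5 ; 4 | 4 ; 6 | 4 ; 10 | 2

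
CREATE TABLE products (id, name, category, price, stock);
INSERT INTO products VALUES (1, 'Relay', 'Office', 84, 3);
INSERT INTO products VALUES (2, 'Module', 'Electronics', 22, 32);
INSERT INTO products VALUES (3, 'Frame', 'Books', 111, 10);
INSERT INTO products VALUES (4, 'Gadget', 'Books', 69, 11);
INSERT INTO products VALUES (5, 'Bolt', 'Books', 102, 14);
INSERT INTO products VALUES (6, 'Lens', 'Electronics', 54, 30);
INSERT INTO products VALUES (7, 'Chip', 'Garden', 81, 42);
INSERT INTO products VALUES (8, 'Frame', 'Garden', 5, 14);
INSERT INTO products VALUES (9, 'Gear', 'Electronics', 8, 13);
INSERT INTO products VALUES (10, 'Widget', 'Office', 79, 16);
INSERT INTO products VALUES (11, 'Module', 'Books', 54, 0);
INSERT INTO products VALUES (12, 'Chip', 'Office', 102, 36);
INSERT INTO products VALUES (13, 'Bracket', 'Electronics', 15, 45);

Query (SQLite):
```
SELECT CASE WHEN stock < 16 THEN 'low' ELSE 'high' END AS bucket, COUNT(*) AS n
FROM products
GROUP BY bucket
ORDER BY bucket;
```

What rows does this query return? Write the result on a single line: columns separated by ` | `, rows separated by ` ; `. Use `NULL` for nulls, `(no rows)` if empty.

high | 6 ; low | 7

Bucket rows by stock < 16 → 'low' else 'high'; count each bucket.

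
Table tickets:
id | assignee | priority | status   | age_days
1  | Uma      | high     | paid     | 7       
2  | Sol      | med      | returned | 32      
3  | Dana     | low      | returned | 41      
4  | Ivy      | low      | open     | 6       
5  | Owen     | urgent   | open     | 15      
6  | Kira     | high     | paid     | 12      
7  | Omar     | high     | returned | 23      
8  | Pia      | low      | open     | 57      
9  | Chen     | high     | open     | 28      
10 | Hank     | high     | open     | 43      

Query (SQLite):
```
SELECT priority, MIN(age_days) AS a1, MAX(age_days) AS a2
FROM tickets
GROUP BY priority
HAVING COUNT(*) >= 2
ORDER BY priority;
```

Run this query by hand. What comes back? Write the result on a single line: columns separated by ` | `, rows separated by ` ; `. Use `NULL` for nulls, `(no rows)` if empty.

Group tickets by priority.
Per group compute: MIN(age_days), MAX(age_days).
HAVING: drop groups with fewer than 2 rows.
  high: ids {1, 6, 7, 9, 10} → MIN(age_days)=7, MAX(age_days)=43
  low: ids {3, 4, 8} → MIN(age_days)=6, MAX(age_days)=57
  med: ids {2} → MIN(age_days)=32, MAX(age_days)=32
  urgent: ids {5} → MIN(age_days)=15, MAX(age_days)=15

high | 7 | 43 ; low | 6 | 57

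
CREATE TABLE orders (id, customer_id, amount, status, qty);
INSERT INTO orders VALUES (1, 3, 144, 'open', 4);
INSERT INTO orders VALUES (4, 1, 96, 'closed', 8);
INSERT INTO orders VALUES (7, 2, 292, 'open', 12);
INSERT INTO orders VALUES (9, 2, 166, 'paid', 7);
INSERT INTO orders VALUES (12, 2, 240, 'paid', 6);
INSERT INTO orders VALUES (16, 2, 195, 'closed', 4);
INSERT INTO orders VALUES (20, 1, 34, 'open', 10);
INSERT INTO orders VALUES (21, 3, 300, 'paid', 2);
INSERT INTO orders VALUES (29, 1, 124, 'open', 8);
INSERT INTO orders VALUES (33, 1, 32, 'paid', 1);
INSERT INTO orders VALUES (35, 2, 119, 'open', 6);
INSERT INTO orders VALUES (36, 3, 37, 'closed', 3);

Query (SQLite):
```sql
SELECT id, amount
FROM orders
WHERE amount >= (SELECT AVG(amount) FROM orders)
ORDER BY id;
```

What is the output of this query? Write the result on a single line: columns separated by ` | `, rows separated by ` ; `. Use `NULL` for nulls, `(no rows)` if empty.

Scalar subquery: AVG(amount) over all orders rows = 148.25.
Keep rows where amount >= that value.

7 | 292 ; 9 | 166 ; 12 | 240 ; 16 | 195 ; 21 | 300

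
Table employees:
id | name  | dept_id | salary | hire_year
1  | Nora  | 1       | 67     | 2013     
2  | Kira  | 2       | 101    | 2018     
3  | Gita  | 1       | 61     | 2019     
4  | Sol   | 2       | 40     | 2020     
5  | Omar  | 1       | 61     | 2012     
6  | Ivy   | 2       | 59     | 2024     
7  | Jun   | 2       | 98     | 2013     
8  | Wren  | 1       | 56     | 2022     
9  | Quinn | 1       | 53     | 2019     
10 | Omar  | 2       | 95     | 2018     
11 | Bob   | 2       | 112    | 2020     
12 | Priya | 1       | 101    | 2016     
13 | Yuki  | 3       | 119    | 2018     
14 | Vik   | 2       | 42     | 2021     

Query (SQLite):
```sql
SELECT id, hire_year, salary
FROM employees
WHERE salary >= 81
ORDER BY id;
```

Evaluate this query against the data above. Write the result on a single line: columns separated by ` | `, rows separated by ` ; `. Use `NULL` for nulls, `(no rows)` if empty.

2 | 2018 | 101 ; 7 | 2013 | 98 ; 10 | 2018 | 95 ; 11 | 2020 | 112 ; 12 | 2016 | 101 ; 13 | 2018 | 119

salary >= 81: ids {2, 7, 10, 11, 12, 13}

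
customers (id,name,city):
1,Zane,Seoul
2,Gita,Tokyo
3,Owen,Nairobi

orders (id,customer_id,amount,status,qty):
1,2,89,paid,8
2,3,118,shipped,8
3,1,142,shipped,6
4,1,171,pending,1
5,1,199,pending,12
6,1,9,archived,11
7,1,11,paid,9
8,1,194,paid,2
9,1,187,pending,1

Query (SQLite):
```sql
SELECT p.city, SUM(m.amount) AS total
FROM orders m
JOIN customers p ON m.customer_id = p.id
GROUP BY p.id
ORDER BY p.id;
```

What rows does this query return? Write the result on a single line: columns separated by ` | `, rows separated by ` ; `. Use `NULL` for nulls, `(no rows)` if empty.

Seoul | 913 ; Tokyo | 89 ; Nairobi | 118

Join each orders row to its customers via customer_id.
Group joined rows by customers.id; compute SUM(m.amount) per group.
  1: ids {3, 4, 5, 6, 7, 8, 9} → SUM(m.amount)=913
  2: ids {1} → SUM(m.amount)=89
  3: ids {2} → SUM(m.amount)=118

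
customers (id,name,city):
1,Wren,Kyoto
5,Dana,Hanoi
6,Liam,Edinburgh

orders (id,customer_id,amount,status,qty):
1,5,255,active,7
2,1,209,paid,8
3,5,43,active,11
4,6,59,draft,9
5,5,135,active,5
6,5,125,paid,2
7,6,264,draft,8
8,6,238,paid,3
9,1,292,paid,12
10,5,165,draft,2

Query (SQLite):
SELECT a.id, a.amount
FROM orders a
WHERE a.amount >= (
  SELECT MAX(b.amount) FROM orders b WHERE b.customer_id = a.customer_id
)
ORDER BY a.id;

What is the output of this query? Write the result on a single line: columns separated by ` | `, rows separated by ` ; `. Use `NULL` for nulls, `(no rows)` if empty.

1 | 255 ; 7 | 264 ; 9 | 292

For each orders row a, compute MAX(amount) over rows sharing a.customer_id.
Keep row a if a.amount >= that per-group MAX.
  customer_id=1: MAX(amount) = 292
  customer_id=5: MAX(amount) = 255
  customer_id=6: MAX(amount) = 264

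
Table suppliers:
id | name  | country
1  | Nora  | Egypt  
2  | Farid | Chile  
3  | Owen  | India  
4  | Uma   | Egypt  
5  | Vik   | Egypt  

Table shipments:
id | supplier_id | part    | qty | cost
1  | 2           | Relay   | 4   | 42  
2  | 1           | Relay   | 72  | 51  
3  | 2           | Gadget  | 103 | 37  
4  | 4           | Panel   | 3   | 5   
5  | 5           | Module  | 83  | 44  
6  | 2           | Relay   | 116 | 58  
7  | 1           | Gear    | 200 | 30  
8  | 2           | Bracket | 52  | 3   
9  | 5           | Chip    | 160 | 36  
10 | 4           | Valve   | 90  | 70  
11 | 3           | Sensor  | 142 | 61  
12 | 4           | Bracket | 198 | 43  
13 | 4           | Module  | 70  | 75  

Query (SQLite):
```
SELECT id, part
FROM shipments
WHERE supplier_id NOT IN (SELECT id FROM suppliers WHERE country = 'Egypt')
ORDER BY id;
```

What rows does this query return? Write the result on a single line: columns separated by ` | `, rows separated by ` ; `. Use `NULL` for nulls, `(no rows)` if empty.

1 | Relay ; 3 | Gadget ; 6 | Relay ; 8 | Bracket ; 11 | Sensor

Inner query: suppliers.id where country = 'Egypt'.
Outer: keep shipments rows whose supplier_id is not in that set.
Inner query → {1, 4, 5}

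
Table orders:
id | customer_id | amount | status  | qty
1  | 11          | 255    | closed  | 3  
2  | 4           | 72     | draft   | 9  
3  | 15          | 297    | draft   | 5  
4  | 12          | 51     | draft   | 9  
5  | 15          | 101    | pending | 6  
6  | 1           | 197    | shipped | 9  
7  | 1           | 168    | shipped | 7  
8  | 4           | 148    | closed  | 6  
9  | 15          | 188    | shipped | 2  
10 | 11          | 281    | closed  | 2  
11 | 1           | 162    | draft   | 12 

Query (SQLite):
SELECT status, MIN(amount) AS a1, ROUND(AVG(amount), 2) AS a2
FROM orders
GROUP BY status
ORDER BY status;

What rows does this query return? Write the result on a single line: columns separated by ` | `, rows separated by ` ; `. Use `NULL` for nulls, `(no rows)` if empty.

closed | 148 | 228 ; draft | 51 | 145.5 ; pending | 101 | 101 ; shipped | 168 | 184.33

Group orders by status.
Per group compute: MIN(amount), ROUND(AVG(amount), 2).
  closed: ids {1, 8, 10} → MIN(amount)=148, ROUND(AVG(amount), 2)=228
  draft: ids {2, 3, 4, 11} → MIN(amount)=51, ROUND(AVG(amount), 2)=145.5
  pending: ids {5} → MIN(amount)=101, ROUND(AVG(amount), 2)=101
  shipped: ids {6, 7, 9} → MIN(amount)=168, ROUND(AVG(amount), 2)=184.33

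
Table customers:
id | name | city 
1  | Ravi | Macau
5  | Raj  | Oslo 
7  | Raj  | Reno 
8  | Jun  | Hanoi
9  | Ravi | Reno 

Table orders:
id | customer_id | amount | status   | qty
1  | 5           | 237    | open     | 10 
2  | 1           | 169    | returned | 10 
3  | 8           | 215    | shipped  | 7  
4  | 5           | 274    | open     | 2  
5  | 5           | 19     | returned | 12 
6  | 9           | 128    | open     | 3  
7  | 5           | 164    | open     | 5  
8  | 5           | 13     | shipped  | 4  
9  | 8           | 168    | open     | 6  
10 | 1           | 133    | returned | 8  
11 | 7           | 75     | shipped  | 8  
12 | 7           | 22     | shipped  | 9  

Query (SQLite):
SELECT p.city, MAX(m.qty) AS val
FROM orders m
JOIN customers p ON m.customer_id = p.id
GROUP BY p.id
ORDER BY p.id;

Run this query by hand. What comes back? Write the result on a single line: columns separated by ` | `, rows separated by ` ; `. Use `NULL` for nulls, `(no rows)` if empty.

Join each orders row to its customers via customer_id.
Group joined rows by customers.id; compute MAX(m.qty) per group.
  1: ids {2, 10} → MAX(m.qty)=10
  5: ids {1, 4, 5, 7, 8} → MAX(m.qty)=12
  7: ids {11, 12} → MAX(m.qty)=9
  8: ids {3, 9} → MAX(m.qty)=7
  9: ids {6} → MAX(m.qty)=3

Macau | 10 ; Oslo | 12 ; Reno | 9 ; Hanoi | 7 ; Reno | 3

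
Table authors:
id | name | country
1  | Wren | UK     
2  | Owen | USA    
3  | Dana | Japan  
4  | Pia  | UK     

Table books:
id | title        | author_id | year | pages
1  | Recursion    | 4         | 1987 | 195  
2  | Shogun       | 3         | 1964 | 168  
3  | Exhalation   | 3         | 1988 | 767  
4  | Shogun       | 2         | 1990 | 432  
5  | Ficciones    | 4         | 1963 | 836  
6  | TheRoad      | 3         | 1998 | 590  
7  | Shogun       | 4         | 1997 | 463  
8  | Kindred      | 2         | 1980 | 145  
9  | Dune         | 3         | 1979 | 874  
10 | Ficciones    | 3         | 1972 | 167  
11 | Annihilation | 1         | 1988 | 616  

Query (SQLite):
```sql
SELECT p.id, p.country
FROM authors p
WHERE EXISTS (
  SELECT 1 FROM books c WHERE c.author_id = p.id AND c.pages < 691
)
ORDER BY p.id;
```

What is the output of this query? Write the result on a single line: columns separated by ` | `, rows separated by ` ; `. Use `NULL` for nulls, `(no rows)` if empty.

1 | UK ; 2 | USA ; 3 | Japan ; 4 | UK

For each authors row, check whether any books with matching author_id has pages < 691.
Keep rows where that is true.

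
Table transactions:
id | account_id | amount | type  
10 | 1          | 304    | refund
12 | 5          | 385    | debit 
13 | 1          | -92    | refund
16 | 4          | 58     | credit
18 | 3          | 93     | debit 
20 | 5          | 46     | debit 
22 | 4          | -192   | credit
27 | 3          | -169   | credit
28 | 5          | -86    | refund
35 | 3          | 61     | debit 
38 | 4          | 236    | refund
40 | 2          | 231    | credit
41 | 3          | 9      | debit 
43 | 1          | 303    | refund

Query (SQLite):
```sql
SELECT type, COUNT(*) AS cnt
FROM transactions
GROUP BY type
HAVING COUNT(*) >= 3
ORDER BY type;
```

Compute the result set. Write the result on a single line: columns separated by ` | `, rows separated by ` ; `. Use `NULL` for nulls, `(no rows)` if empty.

credit | 4 ; debit | 5 ; refund | 5

Partition transactions by type; compute COUNT(*) within each group.
HAVING: keep groups with count ≥ 3.
  credit: ids {16, 22, 27, 40} → COUNT(*)=4
  debit: ids {12, 18, 20, 35, 41} → COUNT(*)=5
  refund: ids {10, 13, 28, 38, 43} → COUNT(*)=5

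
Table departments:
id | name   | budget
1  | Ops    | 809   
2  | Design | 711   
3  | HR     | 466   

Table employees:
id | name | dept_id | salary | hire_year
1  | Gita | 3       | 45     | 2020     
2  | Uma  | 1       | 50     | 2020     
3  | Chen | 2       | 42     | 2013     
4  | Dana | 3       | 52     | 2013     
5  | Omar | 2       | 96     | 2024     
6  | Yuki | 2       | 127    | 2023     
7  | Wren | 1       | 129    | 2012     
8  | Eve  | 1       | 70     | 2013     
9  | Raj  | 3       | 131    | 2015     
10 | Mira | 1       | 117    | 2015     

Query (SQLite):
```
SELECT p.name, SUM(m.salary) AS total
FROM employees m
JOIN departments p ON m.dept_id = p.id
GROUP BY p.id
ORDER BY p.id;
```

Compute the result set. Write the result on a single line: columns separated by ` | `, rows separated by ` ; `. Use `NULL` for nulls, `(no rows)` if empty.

Ops | 366 ; Design | 265 ; HR | 228

Join each employees row to its departments via dept_id.
Group joined rows by departments.id; compute SUM(m.salary) per group.
  1: ids {2, 7, 8, 10} → SUM(m.salary)=366
  2: ids {3, 5, 6} → SUM(m.salary)=265
  3: ids {1, 4, 9} → SUM(m.salary)=228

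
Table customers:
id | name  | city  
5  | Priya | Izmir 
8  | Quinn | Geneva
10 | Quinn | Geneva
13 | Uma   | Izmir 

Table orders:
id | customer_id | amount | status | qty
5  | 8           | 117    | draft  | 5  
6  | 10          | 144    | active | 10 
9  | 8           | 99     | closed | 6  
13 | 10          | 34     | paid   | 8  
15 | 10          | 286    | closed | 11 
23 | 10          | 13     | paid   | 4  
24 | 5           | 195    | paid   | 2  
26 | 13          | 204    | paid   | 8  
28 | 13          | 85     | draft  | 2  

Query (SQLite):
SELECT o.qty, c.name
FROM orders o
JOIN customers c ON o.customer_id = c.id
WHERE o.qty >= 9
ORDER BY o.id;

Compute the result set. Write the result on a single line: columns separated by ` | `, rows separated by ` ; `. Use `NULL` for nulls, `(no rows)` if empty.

10 | Quinn ; 11 | Quinn

Each orders row matches the customers row where customer_id = customers.id.
Then keep rows with o.qty >= 9.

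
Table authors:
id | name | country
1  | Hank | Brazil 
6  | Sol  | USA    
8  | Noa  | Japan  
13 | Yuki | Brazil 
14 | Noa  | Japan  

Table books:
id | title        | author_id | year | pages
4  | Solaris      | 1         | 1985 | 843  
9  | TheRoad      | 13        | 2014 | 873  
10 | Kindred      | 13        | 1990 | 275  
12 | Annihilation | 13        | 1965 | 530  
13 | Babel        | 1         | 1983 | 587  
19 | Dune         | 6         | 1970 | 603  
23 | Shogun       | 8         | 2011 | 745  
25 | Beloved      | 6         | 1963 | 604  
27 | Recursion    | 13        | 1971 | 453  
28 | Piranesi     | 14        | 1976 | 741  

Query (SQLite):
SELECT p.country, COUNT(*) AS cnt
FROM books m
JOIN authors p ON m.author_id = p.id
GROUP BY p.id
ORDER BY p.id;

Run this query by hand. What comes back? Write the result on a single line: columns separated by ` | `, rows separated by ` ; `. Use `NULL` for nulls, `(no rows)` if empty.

Join each books row to its authors via author_id.
Group joined rows by authors.id; compute COUNT(*) per group.
  1: ids {4, 13} → COUNT(*)=2
  6: ids {19, 25} → COUNT(*)=2
  8: ids {23} → COUNT(*)=1
  13: ids {9, 10, 12, 27} → COUNT(*)=4
  14: ids {28} → COUNT(*)=1

Brazil | 2 ; USA | 2 ; Japan | 1 ; Brazil | 4 ; Japan | 1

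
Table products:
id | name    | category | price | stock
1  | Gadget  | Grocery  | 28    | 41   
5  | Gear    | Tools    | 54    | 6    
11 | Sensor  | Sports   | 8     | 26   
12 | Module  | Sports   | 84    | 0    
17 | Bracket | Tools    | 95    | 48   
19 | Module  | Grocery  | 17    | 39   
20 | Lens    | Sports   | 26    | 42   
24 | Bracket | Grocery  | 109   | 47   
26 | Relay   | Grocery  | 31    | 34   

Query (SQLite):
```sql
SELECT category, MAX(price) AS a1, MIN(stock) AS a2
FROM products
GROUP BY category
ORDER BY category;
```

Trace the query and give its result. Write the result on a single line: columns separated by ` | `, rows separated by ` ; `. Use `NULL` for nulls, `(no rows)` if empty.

Grocery | 109 | 34 ; Sports | 84 | 0 ; Tools | 95 | 6

Group products by category.
Per group compute: MAX(price), MIN(stock).
  Grocery: ids {1, 19, 24, 26} → MAX(price)=109, MIN(stock)=34
  Sports: ids {11, 12, 20} → MAX(price)=84, MIN(stock)=0
  Tools: ids {5, 17} → MAX(price)=95, MIN(stock)=6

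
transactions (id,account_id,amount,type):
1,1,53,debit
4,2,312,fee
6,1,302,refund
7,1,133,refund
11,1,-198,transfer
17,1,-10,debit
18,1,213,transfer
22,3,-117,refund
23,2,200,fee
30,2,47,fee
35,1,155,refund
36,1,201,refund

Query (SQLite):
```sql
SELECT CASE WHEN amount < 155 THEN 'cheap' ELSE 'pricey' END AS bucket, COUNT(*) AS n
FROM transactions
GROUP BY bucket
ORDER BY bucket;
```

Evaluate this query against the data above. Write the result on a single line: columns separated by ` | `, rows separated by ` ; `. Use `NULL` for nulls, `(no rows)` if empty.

cheap | 6 ; pricey | 6

Bucket rows by amount < 155 → 'cheap' else 'pricey'; count each bucket.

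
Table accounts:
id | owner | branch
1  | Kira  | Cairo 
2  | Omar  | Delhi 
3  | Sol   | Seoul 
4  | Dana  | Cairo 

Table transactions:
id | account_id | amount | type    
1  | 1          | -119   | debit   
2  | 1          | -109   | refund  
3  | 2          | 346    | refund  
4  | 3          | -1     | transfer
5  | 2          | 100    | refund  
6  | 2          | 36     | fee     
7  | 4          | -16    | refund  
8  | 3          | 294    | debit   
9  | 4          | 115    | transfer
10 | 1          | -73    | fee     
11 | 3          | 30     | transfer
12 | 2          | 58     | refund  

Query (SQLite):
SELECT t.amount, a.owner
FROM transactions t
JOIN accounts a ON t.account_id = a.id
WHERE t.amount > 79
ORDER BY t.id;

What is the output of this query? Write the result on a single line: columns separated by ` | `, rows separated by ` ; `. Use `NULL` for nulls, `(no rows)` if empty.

Each transactions row matches the accounts row where account_id = accounts.id.
Then keep rows with t.amount > 79.

346 | Omar ; 100 | Omar ; 294 | Sol ; 115 | Dana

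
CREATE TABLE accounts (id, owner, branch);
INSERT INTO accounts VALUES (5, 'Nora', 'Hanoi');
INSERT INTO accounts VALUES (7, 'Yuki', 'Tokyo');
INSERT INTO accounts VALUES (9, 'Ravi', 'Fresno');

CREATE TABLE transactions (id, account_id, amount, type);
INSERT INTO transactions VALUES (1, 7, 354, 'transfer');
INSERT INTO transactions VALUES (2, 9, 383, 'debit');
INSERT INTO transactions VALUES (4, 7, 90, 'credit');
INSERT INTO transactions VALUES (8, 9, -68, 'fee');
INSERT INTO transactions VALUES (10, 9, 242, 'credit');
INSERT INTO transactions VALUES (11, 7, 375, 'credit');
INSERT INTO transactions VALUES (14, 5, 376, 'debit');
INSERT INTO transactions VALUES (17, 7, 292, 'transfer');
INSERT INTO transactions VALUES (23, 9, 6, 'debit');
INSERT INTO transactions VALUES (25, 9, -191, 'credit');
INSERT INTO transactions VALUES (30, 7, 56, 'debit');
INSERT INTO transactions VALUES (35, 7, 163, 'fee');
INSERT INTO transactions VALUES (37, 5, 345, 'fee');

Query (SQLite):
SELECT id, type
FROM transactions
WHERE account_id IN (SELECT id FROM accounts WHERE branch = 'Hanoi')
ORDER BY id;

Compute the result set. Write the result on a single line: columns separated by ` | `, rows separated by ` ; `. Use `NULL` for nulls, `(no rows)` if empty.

Inner query: accounts.id where branch = 'Hanoi'.
Outer: keep transactions rows whose account_id is in that set.
Inner query → {5}

14 | debit ; 37 | fee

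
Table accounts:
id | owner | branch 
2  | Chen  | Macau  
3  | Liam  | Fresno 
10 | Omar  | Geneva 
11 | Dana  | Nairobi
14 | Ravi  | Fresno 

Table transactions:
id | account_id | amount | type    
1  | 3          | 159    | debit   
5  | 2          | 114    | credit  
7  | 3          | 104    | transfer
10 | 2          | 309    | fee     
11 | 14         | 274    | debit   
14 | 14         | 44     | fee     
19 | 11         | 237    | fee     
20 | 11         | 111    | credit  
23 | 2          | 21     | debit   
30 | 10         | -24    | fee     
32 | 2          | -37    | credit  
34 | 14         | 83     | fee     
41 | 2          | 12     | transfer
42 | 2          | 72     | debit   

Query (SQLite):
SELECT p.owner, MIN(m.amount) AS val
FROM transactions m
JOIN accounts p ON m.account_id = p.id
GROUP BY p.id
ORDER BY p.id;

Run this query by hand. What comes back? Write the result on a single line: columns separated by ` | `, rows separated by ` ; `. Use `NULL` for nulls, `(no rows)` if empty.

Chen | -37 ; Liam | 104 ; Omar | -24 ; Dana | 111 ; Ravi | 44

Join each transactions row to its accounts via account_id.
Group joined rows by accounts.id; compute MIN(m.amount) per group.
  2: ids {5, 10, 23, 32, 41, 42} → MIN(m.amount)=-37
  3: ids {1, 7} → MIN(m.amount)=104
  10: ids {30} → MIN(m.amount)=-24
  11: ids {19, 20} → MIN(m.amount)=111
  14: ids {11, 14, 34} → MIN(m.amount)=44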